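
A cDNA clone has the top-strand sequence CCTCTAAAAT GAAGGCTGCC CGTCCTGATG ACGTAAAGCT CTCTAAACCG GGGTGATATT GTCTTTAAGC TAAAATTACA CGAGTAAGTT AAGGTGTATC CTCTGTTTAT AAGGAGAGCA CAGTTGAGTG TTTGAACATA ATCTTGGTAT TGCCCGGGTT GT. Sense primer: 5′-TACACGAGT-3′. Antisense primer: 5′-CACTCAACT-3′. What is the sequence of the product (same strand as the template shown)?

The forward primer matches the template at positions 77–85.
Taking the reverse complement of CACTCAACT gives AGTTGAGTG, found at positions 122–130 on the template; the primer anneals here to the top strand with its 3' end pointing upstream.
The product is the template from position 77 through 130 (54 bp).

5'-TACACGAGTAAGTTAAGGTGTATCCTCTGTTTATAAGGAGAGCACAGTTGAGTG-3'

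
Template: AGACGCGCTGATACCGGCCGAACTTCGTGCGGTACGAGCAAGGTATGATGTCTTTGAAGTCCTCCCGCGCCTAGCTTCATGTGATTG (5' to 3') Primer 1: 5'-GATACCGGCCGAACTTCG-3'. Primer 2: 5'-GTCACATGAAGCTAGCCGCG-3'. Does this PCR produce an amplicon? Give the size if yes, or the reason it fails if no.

No product — primer 2 has no binding site in the template.

Primer 2 (GTCACATGAAGCTAGCCGCG) does not match the top strand, and its reverse complement CGCGGCTAGCTTCATGTGAC does not match either.
With no annealing site for primer 2, no amplification occurs.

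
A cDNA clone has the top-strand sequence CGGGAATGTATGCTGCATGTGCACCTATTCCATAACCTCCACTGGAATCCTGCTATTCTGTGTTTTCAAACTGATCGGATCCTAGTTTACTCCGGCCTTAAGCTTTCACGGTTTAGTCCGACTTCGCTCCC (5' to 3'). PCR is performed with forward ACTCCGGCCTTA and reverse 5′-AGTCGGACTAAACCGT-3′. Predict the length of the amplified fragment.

35 bp

The forward primer matches the template at positions 89–100.
The reverse primer's reverse complement is ACGGTTTAGTCCGACT, which matches the template at positions 108–123.
Product length = (reverse-primer end) − (forward-primer start) + 1 = 123 − 89 + 1 = 35 bp.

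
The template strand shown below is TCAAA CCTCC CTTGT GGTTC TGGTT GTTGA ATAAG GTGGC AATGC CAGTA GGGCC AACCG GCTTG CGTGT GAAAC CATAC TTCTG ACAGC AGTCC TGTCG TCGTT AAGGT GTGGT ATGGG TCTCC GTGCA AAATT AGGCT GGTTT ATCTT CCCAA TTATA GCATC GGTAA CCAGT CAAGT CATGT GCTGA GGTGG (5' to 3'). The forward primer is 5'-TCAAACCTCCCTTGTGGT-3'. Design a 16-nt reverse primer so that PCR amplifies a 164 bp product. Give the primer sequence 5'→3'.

5'-ATGCTATAATTGGGAA-3'

The forward primer binds at positions 1–18, so a 164 bp product ends at position 1 + 164 − 1 = 164.
The reverse primer anneals to the top strand over positions 149–164, i.e. to TTCCCAATTATAGCAT.
Its sequence written 5'→3' is the reverse complement: ATGCTATAATTGGGAA.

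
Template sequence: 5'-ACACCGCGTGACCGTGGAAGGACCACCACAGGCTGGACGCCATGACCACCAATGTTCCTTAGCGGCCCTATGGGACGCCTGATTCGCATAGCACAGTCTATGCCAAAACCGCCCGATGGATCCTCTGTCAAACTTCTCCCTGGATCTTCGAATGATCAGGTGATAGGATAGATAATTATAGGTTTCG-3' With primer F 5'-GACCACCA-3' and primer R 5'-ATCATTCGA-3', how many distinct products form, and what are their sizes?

Two products: 136 bp, 113 bp

The forward primer GACCACCA matches the top strand at positions 21–28, 44–51.
The reverse primer's reverse complement is TCGAATGAT, matching at positions 148–156.
Each forward site pairs with the reverse site to give a product ending at position 156: sizes 136, 113 bp.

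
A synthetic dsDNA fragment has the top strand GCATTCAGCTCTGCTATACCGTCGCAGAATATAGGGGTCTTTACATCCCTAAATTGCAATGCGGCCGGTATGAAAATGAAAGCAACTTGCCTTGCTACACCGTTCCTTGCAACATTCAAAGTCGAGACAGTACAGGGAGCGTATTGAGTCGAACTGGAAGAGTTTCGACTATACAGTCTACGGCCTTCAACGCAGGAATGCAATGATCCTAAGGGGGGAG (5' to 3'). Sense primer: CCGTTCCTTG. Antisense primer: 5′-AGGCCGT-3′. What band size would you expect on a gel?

87 bp

Scanning the template, CCGTTCCTTG occurs at positions 100–109; this primer anneals to the bottom strand there with its 3' end pointing downstream.
The reverse primer's reverse complement is ACGGCCT, which matches the template at positions 180–186.
The product runs from position 100 to position 186, so its length is 186 − 100 + 1 = 87 bp.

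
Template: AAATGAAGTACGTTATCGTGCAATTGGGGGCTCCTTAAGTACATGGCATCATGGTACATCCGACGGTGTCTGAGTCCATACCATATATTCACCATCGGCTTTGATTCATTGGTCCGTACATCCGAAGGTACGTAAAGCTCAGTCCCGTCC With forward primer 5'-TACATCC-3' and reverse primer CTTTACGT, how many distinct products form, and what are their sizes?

Two products: 83 bp, 21 bp

The forward primer TACATCC matches the top strand at positions 55–61, 117–123.
The reverse primer's reverse complement is ACGTAAAG, matching at positions 130–137.
Each forward site pairs with the reverse site to give a product ending at position 137: sizes 83, 21 bp.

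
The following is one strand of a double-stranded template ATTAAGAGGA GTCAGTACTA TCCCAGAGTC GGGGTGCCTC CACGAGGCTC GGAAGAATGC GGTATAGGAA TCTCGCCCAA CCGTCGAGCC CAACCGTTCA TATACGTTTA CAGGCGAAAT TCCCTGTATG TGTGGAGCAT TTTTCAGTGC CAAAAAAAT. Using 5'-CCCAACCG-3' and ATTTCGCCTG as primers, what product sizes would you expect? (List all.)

The forward primer CCCAACCG matches the top strand at positions 76–83, 89–96.
The reverse primer's reverse complement is CAGGCGAAAT, matching at positions 111–120.
Each forward site pairs with the reverse site to give a product ending at position 120: sizes 45, 32 bp.

45 bp, 32 bp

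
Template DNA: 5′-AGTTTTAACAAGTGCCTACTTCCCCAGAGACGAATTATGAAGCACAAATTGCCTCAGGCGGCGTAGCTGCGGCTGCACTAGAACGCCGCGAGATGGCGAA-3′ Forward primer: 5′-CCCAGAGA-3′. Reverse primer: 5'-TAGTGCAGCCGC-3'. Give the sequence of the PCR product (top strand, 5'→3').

5'-CCCAGAGACGAATTATGAAGCACAAATTGCCTCAGGCGGCGTAGCTGCGGCTGCACTA-3'

Scanning the template, CCCAGAGA occurs at positions 23–30; this primer anneals to the bottom strand there with its 3' end pointing downstream.
Taking the reverse complement of TAGTGCAGCCGC gives GCGGCTGCACTA, found at positions 69–80 on the template; the primer anneals here to the top strand with its 3' end pointing upstream.
The product is the template from position 23 through 80 (58 bp).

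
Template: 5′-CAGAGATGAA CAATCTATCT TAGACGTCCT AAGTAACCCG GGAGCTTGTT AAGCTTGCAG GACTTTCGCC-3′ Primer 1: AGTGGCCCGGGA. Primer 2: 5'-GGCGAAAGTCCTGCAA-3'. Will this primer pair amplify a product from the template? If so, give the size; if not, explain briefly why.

Primer 1 (AGTGGCCCGGGA) does not match the top strand, and its reverse complement TCCCGGGCCACT does not match either.
With no annealing site for primer 1, no amplification occurs.

No product — primer 1 has no binding site in the template.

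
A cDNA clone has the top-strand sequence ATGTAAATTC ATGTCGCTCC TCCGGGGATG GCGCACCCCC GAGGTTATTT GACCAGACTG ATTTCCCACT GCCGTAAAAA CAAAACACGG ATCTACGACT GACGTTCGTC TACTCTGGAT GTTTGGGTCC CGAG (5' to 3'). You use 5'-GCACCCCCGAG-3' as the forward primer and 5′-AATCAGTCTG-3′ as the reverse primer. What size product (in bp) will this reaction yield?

Forward primer GCACCCCCGAG is found on the top strand at positions 33–43.
Taking the reverse complement of AATCAGTCTG gives CAGACTGATT, found at positions 54–63 on the template; the primer anneals here to the top strand with its 3' end pointing upstream.
The product runs from position 33 to position 63, so its length is 63 − 33 + 1 = 31 bp.

31 bp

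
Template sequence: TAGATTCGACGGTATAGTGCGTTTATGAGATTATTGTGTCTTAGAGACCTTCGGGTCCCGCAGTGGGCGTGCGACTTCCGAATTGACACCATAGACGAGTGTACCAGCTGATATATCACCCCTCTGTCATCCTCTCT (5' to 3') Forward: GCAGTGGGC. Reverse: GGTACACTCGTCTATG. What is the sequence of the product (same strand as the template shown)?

Scanning the template, GCAGTGGGC occurs at positions 60–68; this primer anneals to the bottom strand there with its 3' end pointing downstream.
Taking the reverse complement of GGTACACTCGTCTATG gives CATAGACGAGTGTACC, found at positions 90–105 on the template; the primer anneals here to the top strand with its 3' end pointing upstream.
The product is the template from position 60 through 105 (46 bp).

5'-GCAGTGGGCGTGCGACTTCCGAATTGACACCATAGACGAGTGTACC-3'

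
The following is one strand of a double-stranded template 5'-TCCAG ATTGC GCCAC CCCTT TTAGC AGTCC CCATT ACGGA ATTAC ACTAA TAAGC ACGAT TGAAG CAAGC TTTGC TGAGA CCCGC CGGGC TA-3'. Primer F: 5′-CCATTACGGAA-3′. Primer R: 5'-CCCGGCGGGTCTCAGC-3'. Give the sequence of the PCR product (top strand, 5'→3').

Forward primer CCATTACGGAA is found on the top strand at positions 31–41.
Taking the reverse complement of CCCGGCGGGTCTCAGC gives GCTGAGACCCGCCGGG, found at positions 74–89 on the template; the primer anneals here to the top strand with its 3' end pointing upstream.
The product is the template from position 31 through 89 (59 bp).

5'-CCATTACGGAATTACACTAATAAGCACGATTGAAGCAAGCTTTGCTGAGACCCGCCGGG-3'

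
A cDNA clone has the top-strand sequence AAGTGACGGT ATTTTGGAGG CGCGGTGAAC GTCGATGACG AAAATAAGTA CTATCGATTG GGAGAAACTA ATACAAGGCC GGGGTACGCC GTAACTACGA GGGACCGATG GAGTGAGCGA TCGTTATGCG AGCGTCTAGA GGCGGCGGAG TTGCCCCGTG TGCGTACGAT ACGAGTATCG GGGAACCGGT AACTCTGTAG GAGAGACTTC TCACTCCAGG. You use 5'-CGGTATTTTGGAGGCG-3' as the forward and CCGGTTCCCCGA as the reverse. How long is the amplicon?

Forward primer CGGTATTTTGGAGGCG is found on the top strand at positions 7–22.
Reverse complement of the reverse primer: TCGGGGAACCGG. This occurs on the top strand at positions 178–189.
Product length = (reverse-primer end) − (forward-primer start) + 1 = 189 − 7 + 1 = 183 bp.

183 bp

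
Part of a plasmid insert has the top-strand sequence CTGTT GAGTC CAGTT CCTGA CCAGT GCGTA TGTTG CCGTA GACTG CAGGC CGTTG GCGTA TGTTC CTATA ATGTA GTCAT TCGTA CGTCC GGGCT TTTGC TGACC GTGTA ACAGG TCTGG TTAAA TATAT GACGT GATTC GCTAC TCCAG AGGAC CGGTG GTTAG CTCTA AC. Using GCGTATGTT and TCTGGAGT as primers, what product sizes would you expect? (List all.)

The forward primer GCGTATGTT matches the top strand at positions 26–34, 56–64.
The reverse primer's reverse complement is ACTCCAGA, matching at positions 144–151.
Each forward site pairs with the reverse site to give a product ending at position 151: sizes 126, 96 bp.

126 bp, 96 bp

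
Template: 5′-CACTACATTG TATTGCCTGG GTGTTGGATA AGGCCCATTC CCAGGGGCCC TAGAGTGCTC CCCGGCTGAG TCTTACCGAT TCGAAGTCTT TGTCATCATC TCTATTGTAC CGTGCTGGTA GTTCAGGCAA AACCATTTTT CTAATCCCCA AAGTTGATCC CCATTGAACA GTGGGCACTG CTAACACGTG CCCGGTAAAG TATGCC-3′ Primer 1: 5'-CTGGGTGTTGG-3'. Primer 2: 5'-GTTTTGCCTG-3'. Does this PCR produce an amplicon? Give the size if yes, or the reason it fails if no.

Yes — a 117 bp product.

Primer 1 (CTGGGTGTTGG) matches the top strand at positions 17–27; it acts as a forward primer.
Primer 2's reverse complement is CAGGCAAAAC, matching the top strand at positions 124–133; it acts as a reverse primer.
The 3' ends face each other across positions 17–133, giving a 117 bp product.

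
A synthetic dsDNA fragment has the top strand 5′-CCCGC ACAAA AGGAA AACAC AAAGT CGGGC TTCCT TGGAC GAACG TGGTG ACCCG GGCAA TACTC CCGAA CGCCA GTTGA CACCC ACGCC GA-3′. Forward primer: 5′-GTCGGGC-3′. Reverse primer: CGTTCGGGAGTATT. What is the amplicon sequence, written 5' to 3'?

Scanning the template, GTCGGGC occurs at positions 24–30; this primer anneals to the bottom strand there with its 3' end pointing downstream.
Taking the reverse complement of CGTTCGGGAGTATT gives AATACTCCCGAACG, found at positions 59–72 on the template; the primer anneals here to the top strand with its 3' end pointing upstream.
The product is the template from position 24 through 72 (49 bp).

5'-GTCGGGCTTCCTTGGACGAACGTGGTGACCCGGGCAATACTCCCGAACG-3'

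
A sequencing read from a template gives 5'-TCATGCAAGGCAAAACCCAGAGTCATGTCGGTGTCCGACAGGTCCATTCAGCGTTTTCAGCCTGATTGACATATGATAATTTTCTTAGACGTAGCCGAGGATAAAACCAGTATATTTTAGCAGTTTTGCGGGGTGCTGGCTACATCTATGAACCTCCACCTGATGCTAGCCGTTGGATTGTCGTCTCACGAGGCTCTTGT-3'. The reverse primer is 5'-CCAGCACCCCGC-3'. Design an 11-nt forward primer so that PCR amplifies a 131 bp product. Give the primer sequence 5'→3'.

5'-GGCAAAACCCA-3'

The reverse primer's reverse complement GCGGGGTGCTGG matches the template at positions 128–139, so the product ends at position 139.
A 131 bp product then starts at position 139 − 131 + 1 = 9.
The forward primer is identical to the top strand there: GGCAAAACCCA.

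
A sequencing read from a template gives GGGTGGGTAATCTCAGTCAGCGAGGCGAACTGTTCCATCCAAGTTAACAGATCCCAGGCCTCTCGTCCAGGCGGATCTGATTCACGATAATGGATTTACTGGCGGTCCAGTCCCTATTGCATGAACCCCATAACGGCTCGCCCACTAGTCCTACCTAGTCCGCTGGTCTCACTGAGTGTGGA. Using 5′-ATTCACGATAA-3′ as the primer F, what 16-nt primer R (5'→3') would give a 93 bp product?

5'-GTGAGACCAGCGGACT-3'

The forward primer binds at positions 80–90, so a 93 bp product ends at position 80 + 93 − 1 = 172.
The reverse primer anneals to the top strand over positions 157–172, i.e. to AGTCCGCTGGTCTCAC.
Its sequence written 5'→3' is the reverse complement: GTGAGACCAGCGGACT.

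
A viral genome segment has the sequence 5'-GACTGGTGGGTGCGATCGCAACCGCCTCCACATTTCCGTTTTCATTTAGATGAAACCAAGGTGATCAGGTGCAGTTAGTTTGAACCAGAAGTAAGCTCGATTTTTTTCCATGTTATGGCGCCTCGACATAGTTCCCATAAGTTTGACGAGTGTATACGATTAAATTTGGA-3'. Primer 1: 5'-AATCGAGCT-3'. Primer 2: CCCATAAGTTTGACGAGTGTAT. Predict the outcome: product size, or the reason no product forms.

No product — the primers' 3' ends point away from each other.

Primer 1 (AATCGAGCT) has reverse complement AGCTCGATT, which matches the top strand at positions 94–102; primer 1 anneals to the top strand there with its 3' end pointing upstream toward position 94.
Primer 2 (CCCATAAGTTTGACGAGTGTAT) matches the top strand directly at positions 134–155; it anneals to the bottom strand with its 3' end pointing downstream toward position 155.
The 3' ends diverge (primer 1 extends toward position 1, primer 2 toward position 170), so the primers never converge on a shared product.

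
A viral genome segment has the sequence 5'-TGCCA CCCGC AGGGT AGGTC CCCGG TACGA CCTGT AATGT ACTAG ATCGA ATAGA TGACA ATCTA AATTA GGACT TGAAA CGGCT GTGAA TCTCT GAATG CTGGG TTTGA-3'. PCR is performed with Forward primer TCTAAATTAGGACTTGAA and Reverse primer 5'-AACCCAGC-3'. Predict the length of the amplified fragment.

Scanning the template, TCTAAATTAGGACTTGAA occurs at positions 62–79; this primer anneals to the bottom strand there with its 3' end pointing downstream.
Taking the reverse complement of AACCCAGC gives GCTGGGTT, found at positions 100–107 on the template; the primer anneals here to the top strand with its 3' end pointing upstream.
The product runs from position 62 to position 107, so its length is 107 − 62 + 1 = 46 bp.

46 bp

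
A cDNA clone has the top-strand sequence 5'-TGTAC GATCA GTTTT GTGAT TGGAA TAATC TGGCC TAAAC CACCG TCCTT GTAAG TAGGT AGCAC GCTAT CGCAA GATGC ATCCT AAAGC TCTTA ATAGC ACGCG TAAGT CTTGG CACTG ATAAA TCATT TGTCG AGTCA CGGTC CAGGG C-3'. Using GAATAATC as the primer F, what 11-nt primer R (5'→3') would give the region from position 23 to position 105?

5'-CGCGTGCTATT-3'

The product's 3' end on the top strand is position 105.
The reverse primer anneals to the top strand over positions 95–105, i.e. to AATAGCACGCG.
Its sequence written 5'→3' is the reverse complement: CGCGTGCTATT.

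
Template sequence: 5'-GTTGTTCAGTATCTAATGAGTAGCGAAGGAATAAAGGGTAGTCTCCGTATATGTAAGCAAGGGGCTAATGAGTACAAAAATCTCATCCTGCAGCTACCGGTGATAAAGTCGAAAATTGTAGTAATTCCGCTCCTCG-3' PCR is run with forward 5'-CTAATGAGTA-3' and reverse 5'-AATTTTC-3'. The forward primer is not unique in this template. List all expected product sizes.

105 bp, 53 bp

The forward primer CTAATGAGTA matches the top strand at positions 13–22, 65–74.
The reverse primer's reverse complement is GAAAATT, matching at positions 111–117.
Each forward site pairs with the reverse site to give a product ending at position 117: sizes 105, 53 bp.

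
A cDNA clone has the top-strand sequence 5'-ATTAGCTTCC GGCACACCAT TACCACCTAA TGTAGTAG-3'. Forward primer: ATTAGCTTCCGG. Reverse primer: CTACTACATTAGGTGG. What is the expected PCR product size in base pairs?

38 bp

Forward primer ATTAGCTTCCGG is found on the top strand at positions 1–12.
Reverse complement of the reverse primer: CCACCTAATGTAGTAG. This occurs on the top strand at positions 23–38.
The product runs from position 1 to position 38, so its length is 38 − 1 + 1 = 38 bp.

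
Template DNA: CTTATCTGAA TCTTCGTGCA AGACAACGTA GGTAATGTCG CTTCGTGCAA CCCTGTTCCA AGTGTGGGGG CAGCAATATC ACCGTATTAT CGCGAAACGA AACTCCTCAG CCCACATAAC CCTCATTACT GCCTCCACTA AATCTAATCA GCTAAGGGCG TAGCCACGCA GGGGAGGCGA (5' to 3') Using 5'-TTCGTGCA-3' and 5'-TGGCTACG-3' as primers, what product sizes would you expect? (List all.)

The forward primer TTCGTGCA matches the top strand at positions 13–20, 42–49.
The reverse primer's reverse complement is CGTAGCCA, matching at positions 159–166.
Each forward site pairs with the reverse site to give a product ending at position 166: sizes 154, 125 bp.

154 bp, 125 bp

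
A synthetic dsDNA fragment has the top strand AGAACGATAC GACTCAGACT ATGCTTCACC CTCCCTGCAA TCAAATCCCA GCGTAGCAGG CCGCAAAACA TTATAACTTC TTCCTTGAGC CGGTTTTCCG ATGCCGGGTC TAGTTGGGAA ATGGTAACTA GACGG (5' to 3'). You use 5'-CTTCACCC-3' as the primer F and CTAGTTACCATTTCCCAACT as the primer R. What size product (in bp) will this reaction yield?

108 bp

Scanning the template, CTTCACCC occurs at positions 24–31; this primer anneals to the bottom strand there with its 3' end pointing downstream.
The reverse primer's reverse complement is AGTTGGGAAATGGTAACTAG, which matches the template at positions 112–131.
The product runs from position 24 to position 131, so its length is 131 − 24 + 1 = 108 bp.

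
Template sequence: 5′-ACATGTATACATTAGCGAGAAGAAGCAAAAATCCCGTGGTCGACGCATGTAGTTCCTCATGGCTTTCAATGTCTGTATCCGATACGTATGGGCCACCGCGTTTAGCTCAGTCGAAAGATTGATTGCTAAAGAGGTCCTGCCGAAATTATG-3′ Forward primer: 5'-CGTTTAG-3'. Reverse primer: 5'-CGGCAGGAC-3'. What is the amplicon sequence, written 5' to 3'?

The forward primer matches the template at positions 99–105.
Taking the reverse complement of CGGCAGGAC gives GTCCTGCCG, found at positions 134–142 on the template; the primer anneals here to the top strand with its 3' end pointing upstream.
The product is the template from position 99 through 142 (44 bp).

5'-CGTTTAGCTCAGTCGAAAGATTGATTGCTAAAGAGGTCCTGCCG-3'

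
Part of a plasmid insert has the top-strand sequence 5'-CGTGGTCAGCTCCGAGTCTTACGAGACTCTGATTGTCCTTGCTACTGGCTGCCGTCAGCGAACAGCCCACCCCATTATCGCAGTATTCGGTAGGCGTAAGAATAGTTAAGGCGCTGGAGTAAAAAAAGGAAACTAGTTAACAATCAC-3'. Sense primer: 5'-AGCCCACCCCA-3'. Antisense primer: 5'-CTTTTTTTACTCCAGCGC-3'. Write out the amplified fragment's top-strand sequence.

The forward primer matches the template at positions 64–74.
Reverse complement of the reverse primer: GCGCTGGAGTAAAAAAAG. This occurs on the top strand at positions 111–128.
The product is the template from position 64 through 128 (65 bp).

5'-AGCCCACCCCATTATCGCAGTATTCGGTAGGCGTAAGAATAGTTAAGGCGCTGGAGTAAAAAAAG-3'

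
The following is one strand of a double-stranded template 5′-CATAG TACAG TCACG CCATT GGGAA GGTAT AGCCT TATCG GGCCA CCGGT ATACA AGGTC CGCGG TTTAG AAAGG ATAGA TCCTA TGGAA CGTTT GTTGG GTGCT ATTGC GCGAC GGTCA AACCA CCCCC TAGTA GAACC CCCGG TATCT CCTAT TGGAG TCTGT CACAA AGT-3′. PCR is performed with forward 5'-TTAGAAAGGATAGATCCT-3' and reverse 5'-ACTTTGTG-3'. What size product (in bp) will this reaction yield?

Scanning the template, TTAGAAAGGATAGATCCT occurs at positions 67–84; this primer anneals to the bottom strand there with its 3' end pointing downstream.
The reverse primer's reverse complement is CACAAAGT, which matches the template at positions 166–173.
Amplicon spans positions 67–173: 107 bp.

107 bp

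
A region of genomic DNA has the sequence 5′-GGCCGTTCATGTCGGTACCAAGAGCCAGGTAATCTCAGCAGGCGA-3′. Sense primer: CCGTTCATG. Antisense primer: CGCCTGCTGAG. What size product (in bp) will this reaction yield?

42 bp

Forward primer CCGTTCATG is found on the top strand at positions 3–11.
Taking the reverse complement of CGCCTGCTGAG gives CTCAGCAGGCG, found at positions 34–44 on the template; the primer anneals here to the top strand with its 3' end pointing upstream.
The product runs from position 3 to position 44, so its length is 44 − 3 + 1 = 42 bp.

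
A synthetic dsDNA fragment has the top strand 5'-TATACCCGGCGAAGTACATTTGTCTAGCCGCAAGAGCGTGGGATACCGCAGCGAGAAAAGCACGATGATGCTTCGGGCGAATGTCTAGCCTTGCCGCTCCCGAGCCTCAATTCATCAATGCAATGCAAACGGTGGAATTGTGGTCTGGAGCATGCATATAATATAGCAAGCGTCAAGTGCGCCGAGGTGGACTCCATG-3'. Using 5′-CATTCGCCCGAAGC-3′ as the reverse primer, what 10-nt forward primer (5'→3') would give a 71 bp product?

5'-AGTACATTTG-3'

The reverse primer's reverse complement GCTTCGGGCGAATG matches the template at positions 70–83, so the product ends at position 83.
A 71 bp product then starts at position 83 − 71 + 1 = 13.
The forward primer is identical to the top strand there: AGTACATTTG.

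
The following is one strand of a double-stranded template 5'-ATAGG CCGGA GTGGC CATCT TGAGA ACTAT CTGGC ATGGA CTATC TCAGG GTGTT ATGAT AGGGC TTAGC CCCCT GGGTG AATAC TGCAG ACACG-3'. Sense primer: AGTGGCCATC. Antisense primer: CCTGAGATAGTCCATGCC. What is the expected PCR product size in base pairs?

41 bp

Scanning the template, AGTGGCCATC occurs at positions 10–19; this primer anneals to the bottom strand there with its 3' end pointing downstream.
The reverse primer's reverse complement is GGCATGGACTATCTCAGG, which matches the template at positions 33–50.
Amplicon spans positions 10–50: 41 bp.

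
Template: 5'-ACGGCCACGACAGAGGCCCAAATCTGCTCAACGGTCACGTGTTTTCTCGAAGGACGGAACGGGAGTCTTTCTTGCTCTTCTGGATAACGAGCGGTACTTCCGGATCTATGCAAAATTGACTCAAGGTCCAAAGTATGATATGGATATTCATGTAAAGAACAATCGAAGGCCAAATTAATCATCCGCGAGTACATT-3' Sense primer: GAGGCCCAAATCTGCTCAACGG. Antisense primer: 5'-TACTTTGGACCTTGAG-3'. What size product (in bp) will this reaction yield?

Forward primer GAGGCCCAAATCTGCTCAACGG is found on the top strand at positions 13–34.
Reverse complement of the reverse primer: CTCAAGGTCCAAAGTA. This occurs on the top strand at positions 120–135.
Product length = (reverse-primer end) − (forward-primer start) + 1 = 135 − 13 + 1 = 123 bp.

123 bp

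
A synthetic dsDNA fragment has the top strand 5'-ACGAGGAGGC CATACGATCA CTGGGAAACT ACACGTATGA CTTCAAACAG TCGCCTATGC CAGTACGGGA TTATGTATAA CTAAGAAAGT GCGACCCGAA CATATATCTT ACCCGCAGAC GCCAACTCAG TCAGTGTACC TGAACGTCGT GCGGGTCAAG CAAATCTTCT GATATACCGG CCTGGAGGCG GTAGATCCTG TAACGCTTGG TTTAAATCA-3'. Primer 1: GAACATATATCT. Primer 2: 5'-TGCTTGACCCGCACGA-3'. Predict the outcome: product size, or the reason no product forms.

Yes — a 65 bp product.

Primer 1 (GAACATATATCT) matches the top strand at positions 98–109; it acts as a forward primer.
Primer 2's reverse complement is TCGTGCGGGTCAAGCA, matching the top strand at positions 147–162; it acts as a reverse primer.
The 3' ends face each other across positions 98–162, giving a 65 bp product.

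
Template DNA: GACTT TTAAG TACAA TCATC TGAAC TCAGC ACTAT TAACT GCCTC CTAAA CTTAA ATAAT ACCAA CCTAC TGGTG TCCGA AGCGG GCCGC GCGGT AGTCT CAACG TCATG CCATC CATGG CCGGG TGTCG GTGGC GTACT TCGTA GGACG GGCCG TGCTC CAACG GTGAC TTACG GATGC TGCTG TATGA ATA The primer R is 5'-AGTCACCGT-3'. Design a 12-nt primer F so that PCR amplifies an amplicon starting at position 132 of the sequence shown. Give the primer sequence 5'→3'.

5'-TGGCGTACTTCG-3'

The reverse primer's reverse complement ACGGTGACT matches the template at positions 163–171; the product starts at position 132.
The forward primer is identical to the top strand over positions 132–143: TGGCGTACTTCG.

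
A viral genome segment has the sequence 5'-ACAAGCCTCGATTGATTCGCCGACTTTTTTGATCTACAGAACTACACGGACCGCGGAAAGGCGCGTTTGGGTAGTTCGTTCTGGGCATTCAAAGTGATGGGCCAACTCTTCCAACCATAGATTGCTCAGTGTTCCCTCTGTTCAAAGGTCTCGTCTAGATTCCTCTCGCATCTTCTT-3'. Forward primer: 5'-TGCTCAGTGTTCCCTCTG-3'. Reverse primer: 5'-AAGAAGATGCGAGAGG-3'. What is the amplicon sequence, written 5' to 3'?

5'-TGCTCAGTGTTCCCTCTGTTCAAAGGTCTCGTCTAGATTCCTCTCGCATCTTCTT-3'

Forward primer TGCTCAGTGTTCCCTCTG is found on the top strand at positions 123–140.
The reverse primer's reverse complement is CCTCTCGCATCTTCTT, which matches the template at positions 162–177.
The product is the template from position 123 through 177 (55 bp).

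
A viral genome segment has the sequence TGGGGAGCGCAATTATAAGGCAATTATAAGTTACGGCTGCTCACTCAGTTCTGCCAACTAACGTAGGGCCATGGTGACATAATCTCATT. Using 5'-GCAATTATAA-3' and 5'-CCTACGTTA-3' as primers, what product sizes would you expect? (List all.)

59 bp, 48 bp

The forward primer GCAATTATAA matches the top strand at positions 9–18, 20–29.
The reverse primer's reverse complement is TAACGTAGG, matching at positions 59–67.
Each forward site pairs with the reverse site to give a product ending at position 67: sizes 59, 48 bp.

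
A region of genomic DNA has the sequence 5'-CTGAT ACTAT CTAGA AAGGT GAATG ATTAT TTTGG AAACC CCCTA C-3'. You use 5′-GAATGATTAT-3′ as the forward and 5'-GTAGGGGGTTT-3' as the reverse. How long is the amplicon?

Forward primer GAATGATTAT is found on the top strand at positions 21–30.
Reverse complement of the reverse primer: AAACCCCCTAC. This occurs on the top strand at positions 36–46.
Product length = (reverse-primer end) − (forward-primer start) + 1 = 46 − 21 + 1 = 26 bp.

26 bp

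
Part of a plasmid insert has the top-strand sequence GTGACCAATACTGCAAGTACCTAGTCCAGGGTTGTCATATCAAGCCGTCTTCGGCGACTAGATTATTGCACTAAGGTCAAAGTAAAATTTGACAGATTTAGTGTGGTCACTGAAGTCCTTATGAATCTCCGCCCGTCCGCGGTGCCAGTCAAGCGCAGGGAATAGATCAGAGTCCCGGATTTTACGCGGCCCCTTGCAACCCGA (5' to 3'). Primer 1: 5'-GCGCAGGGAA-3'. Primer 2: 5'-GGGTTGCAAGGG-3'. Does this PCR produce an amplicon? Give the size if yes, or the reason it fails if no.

Yes — a 50 bp product.

Primer 1 (GCGCAGGGAA) matches the top strand at positions 153–162; it acts as a forward primer.
Primer 2's reverse complement is CCCTTGCAACCC, matching the top strand at positions 191–202; it acts as a reverse primer.
The 3' ends face each other across positions 153–202, giving a 50 bp product.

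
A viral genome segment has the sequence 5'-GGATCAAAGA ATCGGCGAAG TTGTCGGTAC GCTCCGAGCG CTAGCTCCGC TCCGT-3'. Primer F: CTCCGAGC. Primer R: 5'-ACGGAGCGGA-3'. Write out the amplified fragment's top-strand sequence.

Forward primer CTCCGAGC is found on the top strand at positions 32–39.
Reverse complement of the reverse primer: TCCGCTCCGT. This occurs on the top strand at positions 46–55.
The product is the template from position 32 through 55 (24 bp).

5'-CTCCGAGCGCTAGCTCCGCTCCGT-3'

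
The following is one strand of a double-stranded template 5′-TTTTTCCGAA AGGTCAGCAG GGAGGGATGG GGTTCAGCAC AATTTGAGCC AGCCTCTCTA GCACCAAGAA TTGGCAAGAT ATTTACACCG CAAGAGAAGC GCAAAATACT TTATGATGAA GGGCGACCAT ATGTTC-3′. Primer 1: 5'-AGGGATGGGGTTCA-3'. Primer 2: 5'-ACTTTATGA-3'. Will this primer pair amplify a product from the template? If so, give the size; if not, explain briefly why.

Primer 1 (AGGGATGGGGTTCA) matches the top strand at positions 23–36 (3' end points downstream).
Primer 2 (ACTTTATGA) also matches the top strand directly, at positions 108–116 — its reverse complement TCATAAAGT is not present.
Both primers anneal to the bottom strand with 3' ends pointing the same way, so neither can prime synthesis back toward the other.

No product — both primers anneal to the same strand and extend in the same direction.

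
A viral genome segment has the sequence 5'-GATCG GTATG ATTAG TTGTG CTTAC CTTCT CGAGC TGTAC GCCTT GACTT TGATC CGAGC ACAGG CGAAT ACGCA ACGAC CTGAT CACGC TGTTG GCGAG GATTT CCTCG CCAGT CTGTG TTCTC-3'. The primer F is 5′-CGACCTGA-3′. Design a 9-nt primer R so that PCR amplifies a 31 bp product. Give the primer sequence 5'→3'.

5'-GGAAATCCT-3'

The forward primer binds at positions 77–84, so a 31 bp product ends at position 77 + 31 − 1 = 107.
The reverse primer anneals to the top strand over positions 99–107, i.e. to AGGATTTCC.
Its sequence written 5'→3' is the reverse complement: GGAAATCCT.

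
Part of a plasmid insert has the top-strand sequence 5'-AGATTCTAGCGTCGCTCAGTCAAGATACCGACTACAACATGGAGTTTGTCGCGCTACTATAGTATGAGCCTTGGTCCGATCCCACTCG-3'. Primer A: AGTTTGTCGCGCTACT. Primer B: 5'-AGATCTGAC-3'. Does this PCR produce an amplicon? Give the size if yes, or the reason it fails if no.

Primer B (AGATCTGAC) does not match the top strand, and its reverse complement GTCAGATCT does not match either.
With no annealing site for primer B, no amplification occurs.

No product — primer B has no binding site in the template.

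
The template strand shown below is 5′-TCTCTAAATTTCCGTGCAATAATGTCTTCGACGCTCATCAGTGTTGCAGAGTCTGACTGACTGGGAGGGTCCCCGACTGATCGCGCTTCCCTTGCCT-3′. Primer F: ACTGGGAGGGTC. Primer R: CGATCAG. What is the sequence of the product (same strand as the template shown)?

5'-ACTGGGAGGGTCCCCGACTGATCG-3'

Scanning the template, ACTGGGAGGGTC occurs at positions 60–71; this primer anneals to the bottom strand there with its 3' end pointing downstream.
Taking the reverse complement of CGATCAG gives CTGATCG, found at positions 77–83 on the template; the primer anneals here to the top strand with its 3' end pointing upstream.
The product is the template from position 60 through 83 (24 bp).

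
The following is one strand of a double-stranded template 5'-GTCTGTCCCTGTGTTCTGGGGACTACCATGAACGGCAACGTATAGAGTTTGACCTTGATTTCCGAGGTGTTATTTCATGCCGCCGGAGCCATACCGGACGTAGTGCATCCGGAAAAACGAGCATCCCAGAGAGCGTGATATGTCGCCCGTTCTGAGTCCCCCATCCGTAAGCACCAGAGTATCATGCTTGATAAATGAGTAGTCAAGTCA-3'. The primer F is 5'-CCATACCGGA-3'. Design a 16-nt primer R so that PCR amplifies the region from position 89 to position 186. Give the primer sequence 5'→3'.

5'-CATGATACTCTGGTGC-3'

The product's 3' end on the top strand is position 186.
The reverse primer anneals to the top strand over positions 171–186, i.e. to GCACCAGAGTATCATG.
Its sequence written 5'→3' is the reverse complement: CATGATACTCTGGTGC.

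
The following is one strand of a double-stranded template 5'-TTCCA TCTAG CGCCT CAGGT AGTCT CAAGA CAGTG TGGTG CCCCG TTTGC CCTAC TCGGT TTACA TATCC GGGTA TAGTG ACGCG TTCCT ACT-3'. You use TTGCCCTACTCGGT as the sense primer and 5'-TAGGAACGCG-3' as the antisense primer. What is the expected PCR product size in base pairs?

45 bp

Forward primer TTGCCCTACTCGGT is found on the top strand at positions 47–60.
The reverse primer's reverse complement is CGCGTTCCTA, which matches the template at positions 82–91.
The product runs from position 47 to position 91, so its length is 91 − 47 + 1 = 45 bp.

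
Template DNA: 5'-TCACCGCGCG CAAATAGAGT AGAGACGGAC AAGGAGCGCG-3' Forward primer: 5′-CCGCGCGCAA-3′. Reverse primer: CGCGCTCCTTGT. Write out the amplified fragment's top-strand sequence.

Forward primer CCGCGCGCAA is found on the top strand at positions 4–13.
The reverse primer's reverse complement is ACAAGGAGCGCG, which matches the template at positions 29–40.
The product is the template from position 4 through 40 (37 bp).

5'-CCGCGCGCAAATAGAGTAGAGACGGACAAGGAGCGCG-3'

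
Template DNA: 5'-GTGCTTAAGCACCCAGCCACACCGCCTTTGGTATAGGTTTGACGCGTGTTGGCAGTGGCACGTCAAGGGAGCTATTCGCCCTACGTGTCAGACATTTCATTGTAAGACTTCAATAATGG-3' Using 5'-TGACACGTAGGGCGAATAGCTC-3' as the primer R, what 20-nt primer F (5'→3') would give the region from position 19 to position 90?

5'-ACACCGCCTTTGGTATAGGT-3'

The reverse primer's reverse complement GAGCTATTCGCCCTACGTGTCA matches the template at positions 69–90; the product starts at position 19.
The forward primer is identical to the top strand over positions 19–38: ACACCGCCTTTGGTATAGGT.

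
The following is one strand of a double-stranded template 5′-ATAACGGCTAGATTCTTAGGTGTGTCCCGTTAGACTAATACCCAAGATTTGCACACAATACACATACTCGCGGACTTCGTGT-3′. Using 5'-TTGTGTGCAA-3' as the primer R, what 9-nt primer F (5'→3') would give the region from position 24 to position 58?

5'-GTCCCGTTA-3'

The reverse primer's reverse complement TTGCACACAA matches the template at positions 49–58; the product starts at position 24.
The forward primer is identical to the top strand over positions 24–32: GTCCCGTTA.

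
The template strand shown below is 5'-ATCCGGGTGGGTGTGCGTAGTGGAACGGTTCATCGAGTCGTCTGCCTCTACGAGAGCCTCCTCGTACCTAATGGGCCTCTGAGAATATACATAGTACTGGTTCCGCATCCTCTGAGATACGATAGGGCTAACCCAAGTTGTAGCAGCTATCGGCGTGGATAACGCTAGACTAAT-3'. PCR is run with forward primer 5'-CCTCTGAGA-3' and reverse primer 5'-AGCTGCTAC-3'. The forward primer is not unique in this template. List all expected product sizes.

73 bp, 40 bp

The forward primer CCTCTGAGA matches the top strand at positions 76–84, 109–117.
The reverse primer's reverse complement is GTAGCAGCT, matching at positions 140–148.
Each forward site pairs with the reverse site to give a product ending at position 148: sizes 73, 40 bp.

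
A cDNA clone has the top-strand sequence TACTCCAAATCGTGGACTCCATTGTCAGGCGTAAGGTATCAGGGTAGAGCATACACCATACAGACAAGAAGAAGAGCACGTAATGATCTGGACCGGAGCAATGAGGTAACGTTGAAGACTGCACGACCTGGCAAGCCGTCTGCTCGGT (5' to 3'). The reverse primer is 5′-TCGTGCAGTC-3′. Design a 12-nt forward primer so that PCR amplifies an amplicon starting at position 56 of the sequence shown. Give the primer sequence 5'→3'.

5'-CCATACAGACAA-3'

The reverse primer's reverse complement GACTGCACGA matches the template at positions 117–126; the product starts at position 56.
The forward primer is identical to the top strand over positions 56–67: CCATACAGACAA.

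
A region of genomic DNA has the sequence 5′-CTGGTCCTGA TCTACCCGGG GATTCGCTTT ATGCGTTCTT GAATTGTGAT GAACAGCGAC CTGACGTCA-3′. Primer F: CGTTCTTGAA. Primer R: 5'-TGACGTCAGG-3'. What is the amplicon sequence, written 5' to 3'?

5'-CGTTCTTGAATTGTGATGAACAGCGACCTGACGTCA-3'

Forward primer CGTTCTTGAA is found on the top strand at positions 34–43.
Reverse complement of the reverse primer: CCTGACGTCA. This occurs on the top strand at positions 60–69.
The product is the template from position 34 through 69 (36 bp).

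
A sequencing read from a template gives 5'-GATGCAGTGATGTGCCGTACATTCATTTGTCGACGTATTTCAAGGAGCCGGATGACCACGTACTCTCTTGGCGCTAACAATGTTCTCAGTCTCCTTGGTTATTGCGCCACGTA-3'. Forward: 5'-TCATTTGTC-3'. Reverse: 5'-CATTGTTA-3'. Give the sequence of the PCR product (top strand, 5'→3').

5'-TCATTTGTCGACGTATTTCAAGGAGCCGGATGACCACGTACTCTCTTGGCGCTAACAATG-3'

The forward primer matches the template at positions 23–31.
Taking the reverse complement of CATTGTTA gives TAACAATG, found at positions 75–82 on the template; the primer anneals here to the top strand with its 3' end pointing upstream.
The product is the template from position 23 through 82 (60 bp).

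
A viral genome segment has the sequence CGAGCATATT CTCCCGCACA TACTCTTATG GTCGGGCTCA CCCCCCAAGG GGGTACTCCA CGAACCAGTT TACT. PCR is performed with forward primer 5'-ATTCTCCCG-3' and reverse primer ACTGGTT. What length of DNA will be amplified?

The forward primer matches the template at positions 8–16.
The reverse primer's reverse complement is AACCAGT, which matches the template at positions 63–69.
Product length = (reverse-primer end) − (forward-primer start) + 1 = 69 − 8 + 1 = 62 bp.

62 bp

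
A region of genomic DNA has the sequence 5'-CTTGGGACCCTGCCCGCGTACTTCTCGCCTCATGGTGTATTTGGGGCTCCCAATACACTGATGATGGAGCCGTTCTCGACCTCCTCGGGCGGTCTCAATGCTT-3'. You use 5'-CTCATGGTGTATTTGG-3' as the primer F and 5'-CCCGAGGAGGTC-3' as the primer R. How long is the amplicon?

The forward primer matches the template at positions 29–44.
Reverse complement of the reverse primer: GACCTCCTCGGG. This occurs on the top strand at positions 78–89.
The product runs from position 29 to position 89, so its length is 89 − 29 + 1 = 61 bp.

61 bp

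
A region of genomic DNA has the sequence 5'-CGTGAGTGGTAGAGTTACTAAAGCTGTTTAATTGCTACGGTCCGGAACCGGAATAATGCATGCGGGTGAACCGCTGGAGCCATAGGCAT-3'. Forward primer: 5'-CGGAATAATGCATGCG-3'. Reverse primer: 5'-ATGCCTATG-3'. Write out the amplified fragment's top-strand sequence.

Scanning the template, CGGAATAATGCATGCG occurs at positions 49–64; this primer anneals to the bottom strand there with its 3' end pointing downstream.
Reverse complement of the reverse primer: CATAGGCAT. This occurs on the top strand at positions 81–89.
The product is the template from position 49 through 89 (41 bp).

5'-CGGAATAATGCATGCGGGTGAACCGCTGGAGCCATAGGCAT-3'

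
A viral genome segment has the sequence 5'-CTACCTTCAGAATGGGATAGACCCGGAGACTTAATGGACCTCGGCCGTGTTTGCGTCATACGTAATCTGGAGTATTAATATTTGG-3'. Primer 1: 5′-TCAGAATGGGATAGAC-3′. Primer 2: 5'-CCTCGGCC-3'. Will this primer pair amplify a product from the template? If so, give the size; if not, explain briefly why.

No product — both primers anneal to the same strand and extend in the same direction.

Primer 1 (TCAGAATGGGATAGAC) matches the top strand at positions 7–22 (3' end points downstream).
Primer 2 (CCTCGGCC) also matches the top strand directly, at positions 39–46 — its reverse complement GGCCGAGG is not present.
Both primers anneal to the bottom strand with 3' ends pointing the same way, so neither can prime synthesis back toward the other.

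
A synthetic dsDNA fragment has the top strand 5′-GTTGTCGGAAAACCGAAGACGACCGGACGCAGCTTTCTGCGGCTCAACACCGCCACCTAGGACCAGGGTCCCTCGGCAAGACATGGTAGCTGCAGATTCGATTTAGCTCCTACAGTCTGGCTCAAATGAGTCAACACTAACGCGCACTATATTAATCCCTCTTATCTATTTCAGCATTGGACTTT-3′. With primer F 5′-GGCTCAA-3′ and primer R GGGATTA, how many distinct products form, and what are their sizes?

Two products: 119 bp, 41 bp

The forward primer GGCTCAA matches the top strand at positions 41–47, 119–125.
The reverse primer's reverse complement is TAATCCC, matching at positions 153–159.
Each forward site pairs with the reverse site to give a product ending at position 159: sizes 119, 41 bp.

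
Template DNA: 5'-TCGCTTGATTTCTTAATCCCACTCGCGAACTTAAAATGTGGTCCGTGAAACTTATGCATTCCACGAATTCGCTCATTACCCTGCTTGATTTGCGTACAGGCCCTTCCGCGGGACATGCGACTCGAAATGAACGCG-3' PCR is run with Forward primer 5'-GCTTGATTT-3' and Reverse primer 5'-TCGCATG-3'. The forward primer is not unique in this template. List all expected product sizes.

The forward primer GCTTGATTT matches the top strand at positions 3–11, 83–91.
The reverse primer's reverse complement is CATGCGA, matching at positions 114–120.
Each forward site pairs with the reverse site to give a product ending at position 120: sizes 118, 38 bp.

118 bp, 38 bp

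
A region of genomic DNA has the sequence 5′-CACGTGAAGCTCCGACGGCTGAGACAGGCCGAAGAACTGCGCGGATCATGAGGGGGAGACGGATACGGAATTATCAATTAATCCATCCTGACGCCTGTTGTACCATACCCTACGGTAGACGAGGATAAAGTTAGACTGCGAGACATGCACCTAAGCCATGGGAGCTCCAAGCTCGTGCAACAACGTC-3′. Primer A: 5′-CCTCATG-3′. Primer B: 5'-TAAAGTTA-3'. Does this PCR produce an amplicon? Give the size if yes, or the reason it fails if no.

No product — the primers' 3' ends point away from each other.

Primer A (CCTCATG) has reverse complement CATGAGG, which matches the top strand at positions 47–53; primer A anneals to the top strand there with its 3' end pointing upstream toward position 47.
Primer B (TAAAGTTA) matches the top strand directly at positions 126–133; it anneals to the bottom strand with its 3' end pointing downstream toward position 133.
The 3' ends diverge (primer A extends toward position 1, primer B toward position 187), so the primers never converge on a shared product.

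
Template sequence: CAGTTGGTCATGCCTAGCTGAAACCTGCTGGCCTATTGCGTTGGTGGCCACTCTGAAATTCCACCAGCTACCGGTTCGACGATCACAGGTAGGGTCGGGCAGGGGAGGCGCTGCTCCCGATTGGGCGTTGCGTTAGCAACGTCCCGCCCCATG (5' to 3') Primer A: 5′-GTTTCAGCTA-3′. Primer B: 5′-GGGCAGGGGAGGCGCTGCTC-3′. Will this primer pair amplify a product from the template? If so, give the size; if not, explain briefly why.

Primer A (GTTTCAGCTA) has reverse complement TAGCTGAAAC, which matches the top strand at positions 15–24; primer A anneals to the top strand there with its 3' end pointing upstream toward position 15.
Primer B (GGGCAGGGGAGGCGCTGCTC) matches the top strand directly at positions 97–116; it anneals to the bottom strand with its 3' end pointing downstream toward position 116.
The 3' ends diverge (primer A extends toward position 1, primer B toward position 153), so the primers never converge on a shared product.

No product — the primers' 3' ends point away from each other.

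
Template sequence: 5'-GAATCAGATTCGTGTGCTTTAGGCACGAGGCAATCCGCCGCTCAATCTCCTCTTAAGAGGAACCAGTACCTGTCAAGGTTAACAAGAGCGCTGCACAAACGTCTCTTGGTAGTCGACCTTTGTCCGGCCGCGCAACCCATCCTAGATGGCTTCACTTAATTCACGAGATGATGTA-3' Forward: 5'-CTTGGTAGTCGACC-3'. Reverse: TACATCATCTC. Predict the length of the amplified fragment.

Forward primer CTTGGTAGTCGACC is found on the top strand at positions 105–118.
Taking the reverse complement of TACATCATCTC gives GAGATGATGTA, found at positions 165–175 on the template; the primer anneals here to the top strand with its 3' end pointing upstream.
Product length = (reverse-primer end) − (forward-primer start) + 1 = 175 − 105 + 1 = 71 bp.

71 bp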